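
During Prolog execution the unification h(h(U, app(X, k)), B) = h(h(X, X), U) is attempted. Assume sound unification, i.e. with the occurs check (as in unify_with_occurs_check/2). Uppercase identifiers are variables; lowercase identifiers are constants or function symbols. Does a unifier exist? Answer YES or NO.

Decompose h/2: h(U, app(X, k)) = h(X, X),  B = U.
Decompose h/2: U = X,  app(X, k) = X.
Bind U := X; substituting into the one remaining equation that mentions U gives: B = X.
Occurs check fails: X occurs in app(X, k); the equation X = app(X, k) has no finite solution.

NO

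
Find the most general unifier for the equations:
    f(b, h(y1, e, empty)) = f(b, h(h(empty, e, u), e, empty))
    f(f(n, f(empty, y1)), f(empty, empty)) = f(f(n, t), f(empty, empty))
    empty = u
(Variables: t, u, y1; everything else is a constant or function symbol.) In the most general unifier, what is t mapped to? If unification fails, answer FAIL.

Decompose f/2: b = b,  h(y1, e, empty) = h(h(empty, e, u), e, empty).
Delete trivial equation b = b.
Decompose h/3: y1 = h(empty, e, u),  e = e,  empty = empty.
Bind y1 := h(empty, e, u); substituting into the one remaining equation that mentions y1 gives: f(f(n, f(empty, h(empty, e, u))), f(empty, empty)) = f(f(n, t), f(empty, empty)).
Delete trivial equation e = e.
Delete trivial equation empty = empty.
Decompose f/2: f(n, f(empty, h(empty, e, u))) = f(n, t),  f(empty, empty) = f(empty, empty).
Decompose f/2: n = n,  f(empty, h(empty, e, u)) = t.
Delete trivial equation n = n.
Bind t := f(empty, h(empty, e, u)); no other remaining equation mentions t.
Delete trivial equation f(empty, empty) = f(empty, empty).
Bind u := empty. Substituting into the earlier bindings gives y1 := h(empty, e, empty), t := f(empty, h(empty, e, empty)).
MGU = { y1 -> h(empty, e, empty), t -> f(empty, h(empty, e, empty)), u -> empty }, so t -> f(empty, h(empty, e, empty)).

f(empty, h(empty, e, empty))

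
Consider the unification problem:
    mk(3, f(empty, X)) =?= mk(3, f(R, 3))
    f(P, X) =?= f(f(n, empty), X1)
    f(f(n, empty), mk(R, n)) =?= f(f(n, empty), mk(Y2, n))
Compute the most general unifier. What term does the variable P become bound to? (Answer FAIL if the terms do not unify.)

f(n, empty)

Decompose mk/2: 3 =?= 3,  f(empty, X) =?= f(R, 3).
Delete trivial equation 3 =?= 3.
Decompose f/2: empty =?= R,  X =?= 3.
Bind R := empty; substituting into the one remaining equation that mentions R gives: f(f(n, empty), mk(empty, n)) =?= f(f(n, empty), mk(Y2, n)).
Bind X := 3; substituting into the one remaining equation that mentions X gives: f(P, 3) =?= f(f(n, empty), X1).
Decompose f/2: P =?= f(n, empty),  3 =?= X1.
Bind P := f(n, empty); no other remaining equation mentions P.
Bind X1 := 3; no other remaining equation mentions X1.
Decompose f/2: f(n, empty) =?= f(n, empty),  mk(empty, n) =?= mk(Y2, n).
Delete trivial equation f(n, empty) =?= f(n, empty).
Decompose mk/2: empty =?= Y2,  n =?= n.
Bind Y2 := empty; no other remaining equation mentions Y2.
Delete trivial equation n =?= n.
MGU = { R -> empty, X -> 3, P -> f(n, empty), X1 -> 3, Y2 -> empty }, so P -> f(n, empty).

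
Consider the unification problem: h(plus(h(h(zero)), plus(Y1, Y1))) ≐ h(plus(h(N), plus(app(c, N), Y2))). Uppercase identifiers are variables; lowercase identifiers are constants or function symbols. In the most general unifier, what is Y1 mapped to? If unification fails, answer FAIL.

Decompose h/1: plus(h(h(zero)), plus(Y1, Y1)) ≐ plus(h(N), plus(app(c, N), Y2)).
Decompose plus/2: h(h(zero)) ≐ h(N),  plus(Y1, Y1) ≐ plus(app(c, N), Y2).
Decompose h/1: h(zero) ≐ N.
Bind N := h(zero); substituting into the remaining equation gives: plus(Y1, Y1) ≐ plus(app(c, h(zero)), Y2).
Decompose plus/2: Y1 ≐ app(c, h(zero)),  Y1 ≐ Y2.
Bind Y1 := app(c, h(zero)); substituting into the remaining equation gives: app(c, h(zero)) ≐ Y2.
Bind Y2 := app(c, h(zero)).
MGU = { N -> h(zero), Y1 -> app(c, h(zero)), Y2 -> app(c, h(zero)) }, so Y1 -> app(c, h(zero)).

app(c, h(zero))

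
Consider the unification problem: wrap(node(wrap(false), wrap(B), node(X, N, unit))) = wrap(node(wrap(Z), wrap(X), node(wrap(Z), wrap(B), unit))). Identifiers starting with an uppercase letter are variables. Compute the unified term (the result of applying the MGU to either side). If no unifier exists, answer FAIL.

wrap(node(wrap(false), wrap(wrap(false)), node(wrap(false), wrap(wrap(false)), unit)))

Decompose wrap/1: node(wrap(false), wrap(B), node(X, N, unit)) = node(wrap(Z), wrap(X), node(wrap(Z), wrap(B), unit)).
Decompose node/3: wrap(false) = wrap(Z),  wrap(B) = wrap(X),  node(X, N, unit) = node(wrap(Z), wrap(B), unit).
Decompose wrap/1: false = Z.
Bind Z := false; substituting into the one remaining equation that mentions Z gives: node(X, N, unit) = node(wrap(false), wrap(B), unit).
Decompose wrap/1: B = X.
Bind B := X; substituting into the remaining equation gives: node(X, N, unit) = node(wrap(false), wrap(X), unit).
Decompose node/3: X = wrap(false),  N = wrap(X),  unit = unit.
Bind X := wrap(false); substituting into the one remaining equation that mentions X gives: N = wrap(wrap(false)). Substituting into the earlier binding gives B := wrap(false).
Bind N := wrap(wrap(false)); no other remaining equation mentions N.
Delete trivial equation unit = unit.
Applying the MGU to either side gives wrap(node(wrap(false), wrap(wrap(false)), node(wrap(false), wrap(wrap(false)), unit))).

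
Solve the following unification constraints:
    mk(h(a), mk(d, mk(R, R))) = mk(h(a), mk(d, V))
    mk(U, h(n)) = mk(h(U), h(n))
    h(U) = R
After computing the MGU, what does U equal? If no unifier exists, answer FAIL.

FAIL

Decompose mk/2: h(a) = h(a),  mk(d, mk(R, R)) = mk(d, V).
Delete trivial equation h(a) = h(a).
Decompose mk/2: d = d,  mk(R, R) = V.
Delete trivial equation d = d.
Bind V := mk(R, R); no other remaining equation mentions V.
Decompose mk/2: U = h(U),  h(n) = h(n).
Occurs check fails: U occurs in h(U); the equation U = h(U) has no finite solution.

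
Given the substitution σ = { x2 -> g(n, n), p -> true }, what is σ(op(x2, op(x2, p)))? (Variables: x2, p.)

op(g(n, n), op(g(n, n), true))

Replace each occurrence of x2 with g(n, n).
Replace each occurrence of p with true.
Result: op(g(n, n), op(g(n, n), true)).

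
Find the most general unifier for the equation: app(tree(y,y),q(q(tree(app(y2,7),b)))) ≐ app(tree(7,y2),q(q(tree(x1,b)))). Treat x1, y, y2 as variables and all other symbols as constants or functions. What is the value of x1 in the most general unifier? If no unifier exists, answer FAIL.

app(7,7)

Decompose app/2: tree(y,y) ≐ tree(7,y2),  q(q(tree(app(y2,7),b))) ≐ q(q(tree(x1,b))).
Decompose tree/2: y ≐ 7,  y ≐ y2.
Bind y := 7; substituting into the one remaining equation that mentions y gives: 7 ≐ y2.
Bind y2 := 7; substituting into the remaining equation gives: q(q(tree(app(7,7),b))) ≐ q(q(tree(x1,b))).
Decompose q/1: q(tree(app(7,7),b)) ≐ q(tree(x1,b)).
Decompose q/1: tree(app(7,7),b) ≐ tree(x1,b).
Decompose tree/2: app(7,7) ≐ x1,  b ≐ b.
Bind x1 := app(7,7); no other remaining equation mentions x1.
Delete trivial equation b ≐ b.
MGU = { y -> 7, y2 -> 7, x1 -> app(7,7) }, so x1 -> app(7,7).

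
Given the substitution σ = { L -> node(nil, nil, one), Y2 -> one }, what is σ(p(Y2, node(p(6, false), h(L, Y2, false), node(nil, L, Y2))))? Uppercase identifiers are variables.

Replace each occurrence of L with node(nil, nil, one).
Replace each occurrence of Y2 with one.
Result: p(one, node(p(6, false), h(node(nil, nil, one), one, false), node(nil, node(nil, nil, one), one))).

p(one, node(p(6, false), h(node(nil, nil, one), one, false), node(nil, node(nil, nil, one), one)))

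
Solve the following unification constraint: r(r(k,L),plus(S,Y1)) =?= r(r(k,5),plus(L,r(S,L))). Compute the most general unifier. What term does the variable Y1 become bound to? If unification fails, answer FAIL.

Decompose r/2: r(k,L) =?= r(k,5),  plus(S,Y1) =?= plus(L,r(S,L)).
Decompose r/2: k =?= k,  L =?= 5.
Delete trivial equation k =?= k.
Bind L := 5; substituting into the remaining equation gives: plus(S,Y1) =?= plus(5,r(S,5)).
Decompose plus/2: S =?= 5,  Y1 =?= r(S,5).
Bind S := 5; substituting into the remaining equation gives: Y1 =?= r(5,5).
Bind Y1 := r(5,5).
MGU = { L ↦ 5, S ↦ 5, Y1 ↦ r(5,5) }, so Y1 ↦ r(5,5).

r(5,5)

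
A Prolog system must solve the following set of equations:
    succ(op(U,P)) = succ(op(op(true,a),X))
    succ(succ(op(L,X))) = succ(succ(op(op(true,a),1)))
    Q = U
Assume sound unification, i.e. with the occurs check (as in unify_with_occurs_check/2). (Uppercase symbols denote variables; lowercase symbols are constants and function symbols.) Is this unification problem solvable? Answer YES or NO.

Decompose succ/1: op(U,P) = op(op(true,a),X).
Decompose op/2: U = op(true,a),  P = X.
Bind U := op(true,a); substituting into the one remaining equation that mentions U gives: Q = op(true,a).
Bind P := X; no other remaining equation mentions P.
Decompose succ/1: succ(op(L,X)) = succ(op(op(true,a),1)).
Decompose succ/1: op(L,X) = op(op(true,a),1).
Decompose op/2: L = op(true,a),  X = 1.
Bind L := op(true,a); no other remaining equation mentions L.
Bind X := 1; no other remaining equation mentions X. Substituting into the earlier binding gives P := 1.
Bind Q := op(true,a).
No equations remain and no clash or occurs-check failure arose, so a unifier exists.

YES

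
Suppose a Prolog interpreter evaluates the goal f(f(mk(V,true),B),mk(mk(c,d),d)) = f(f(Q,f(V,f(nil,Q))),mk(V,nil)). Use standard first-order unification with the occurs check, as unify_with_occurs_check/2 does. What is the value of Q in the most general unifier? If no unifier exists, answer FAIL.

Decompose f/2: f(mk(V,true),B) = f(Q,f(V,f(nil,Q))),  mk(mk(c,d),d) = mk(V,nil).
Decompose f/2: mk(V,true) = Q,  B = f(V,f(nil,Q)).
Bind Q := mk(V,true); substituting into the one remaining equation that mentions Q gives: B = f(V,f(nil,mk(V,true))).
Bind B := f(V,f(nil,mk(V,true))); no other remaining equation mentions B.
Decompose mk/2: mk(c,d) = V,  d = nil.
Bind V := mk(c,d); no other remaining equation mentions V. Substituting into the earlier bindings gives Q := mk(mk(c,d),true), B := f(mk(c,d),f(nil,mk(mk(c,d),true))).
Clash: constants d and nil differ; no unifier exists.

FAIL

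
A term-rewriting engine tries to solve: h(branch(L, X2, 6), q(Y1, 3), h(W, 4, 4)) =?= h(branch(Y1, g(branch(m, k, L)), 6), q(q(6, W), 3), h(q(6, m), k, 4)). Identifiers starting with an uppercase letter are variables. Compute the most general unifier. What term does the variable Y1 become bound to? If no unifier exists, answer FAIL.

FAIL

Decompose h/3: branch(L, X2, 6) =?= branch(Y1, g(branch(m, k, L)), 6),  q(Y1, 3) =?= q(q(6, W), 3),  h(W, 4, 4) =?= h(q(6, m), k, 4).
Decompose branch/3: L =?= Y1,  X2 =?= g(branch(m, k, L)),  6 =?= 6.
Bind L := Y1; substituting into the one remaining equation that mentions L gives: X2 =?= g(branch(m, k, Y1)).
Bind X2 := g(branch(m, k, Y1)); no other remaining equation mentions X2.
Delete trivial equation 6 =?= 6.
Decompose q/2: Y1 =?= q(6, W),  3 =?= 3.
Bind Y1 := q(6, W); no other remaining equation mentions Y1. Substituting into the earlier bindings gives L := q(6, W), X2 := g(branch(m, k, q(6, W))).
Delete trivial equation 3 =?= 3.
Decompose h/3: W =?= q(6, m),  4 =?= k,  4 =?= 4.
Bind W := q(6, m); no other remaining equation mentions W. Substituting into the earlier bindings gives L := q(6, q(6, m)), X2 := g(branch(m, k, q(6, q(6, m)))), Y1 := q(6, q(6, m)).
Clash: constants 4 and k differ; no unifier exists.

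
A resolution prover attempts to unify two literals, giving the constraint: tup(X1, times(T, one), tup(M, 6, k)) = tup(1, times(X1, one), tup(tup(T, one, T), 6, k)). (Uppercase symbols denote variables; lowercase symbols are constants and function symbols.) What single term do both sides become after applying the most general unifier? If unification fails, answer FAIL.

tup(1, times(1, one), tup(tup(1, one, 1), 6, k))

Decompose tup/3: X1 = 1,  times(T, one) = times(X1, one),  tup(M, 6, k) = tup(tup(T, one, T), 6, k).
Bind X1 := 1; substituting into the one remaining equation that mentions X1 gives: times(T, one) = times(1, one).
Decompose times/2: T = 1,  one = one.
Bind T := 1; substituting into the one remaining equation that mentions T gives: tup(M, 6, k) = tup(tup(1, one, 1), 6, k).
Delete trivial equation one = one.
Decompose tup/3: M = tup(1, one, 1),  6 = 6,  k = k.
Bind M := tup(1, one, 1); no other remaining equation mentions M.
Delete trivial equation 6 = 6.
Delete trivial equation k = k.
Applying the MGU to either side gives tup(1, times(1, one), tup(tup(1, one, 1), 6, k)).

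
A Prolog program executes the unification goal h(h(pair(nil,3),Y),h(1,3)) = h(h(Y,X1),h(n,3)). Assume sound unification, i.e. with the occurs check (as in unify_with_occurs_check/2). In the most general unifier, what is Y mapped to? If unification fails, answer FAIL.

Decompose h/2: h(pair(nil,3),Y) = h(Y,X1),  h(1,3) = h(n,3).
Decompose h/2: pair(nil,3) = Y,  Y = X1.
Bind Y := pair(nil,3); substituting into the one remaining equation that mentions Y gives: pair(nil,3) = X1.
Bind X1 := pair(nil,3); no other remaining equation mentions X1.
Decompose h/2: 1 = n,  3 = 3.
Clash: constants 1 and n differ; no unifier exists.

FAIL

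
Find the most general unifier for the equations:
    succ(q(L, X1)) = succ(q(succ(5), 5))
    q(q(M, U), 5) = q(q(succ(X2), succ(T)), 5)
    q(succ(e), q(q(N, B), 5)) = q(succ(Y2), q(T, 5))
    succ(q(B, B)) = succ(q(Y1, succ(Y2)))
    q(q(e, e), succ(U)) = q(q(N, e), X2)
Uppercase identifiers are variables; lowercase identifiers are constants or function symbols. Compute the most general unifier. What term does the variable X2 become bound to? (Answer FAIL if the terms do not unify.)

Decompose succ/1: q(L, X1) = q(succ(5), 5).
Decompose q/2: L = succ(5),  X1 = 5.
Bind L := succ(5); no other remaining equation mentions L.
Bind X1 := 5; no other remaining equation mentions X1.
Decompose q/2: q(M, U) = q(succ(X2), succ(T)),  5 = 5.
Decompose q/2: M = succ(X2),  U = succ(T).
Bind M := succ(X2); no other remaining equation mentions M.
Bind U := succ(T); substituting into the one remaining equation that mentions U gives: q(q(e, e), succ(succ(T))) = q(q(N, e), X2).
Delete trivial equation 5 = 5.
Decompose q/2: succ(e) = succ(Y2),  q(q(N, B), 5) = q(T, 5).
Decompose succ/1: e = Y2.
Bind Y2 := e; substituting into the one remaining equation that mentions Y2 gives: succ(q(B, B)) = succ(q(Y1, succ(e))).
Decompose q/2: q(N, B) = T,  5 = 5.
Bind T := q(N, B); substituting into the one remaining equation that mentions T gives: q(q(e, e), succ(succ(q(N, B)))) = q(q(N, e), X2). Substituting into the earlier binding gives U := succ(q(N, B)).
Delete trivial equation 5 = 5.
Decompose succ/1: q(B, B) = q(Y1, succ(e)).
Decompose q/2: B = Y1,  B = succ(e).
Bind B := Y1; substituting into the remaining equations gives: Y1 = succ(e),  q(q(e, e), succ(succ(q(N, Y1)))) = q(q(N, e), X2). Substituting into the earlier bindings gives U := succ(q(N, Y1)), T := q(N, Y1).
Bind Y1 := succ(e); substituting into the remaining equation gives: q(q(e, e), succ(succ(q(N, succ(e))))) = q(q(N, e), X2). Substituting into the earlier bindings gives U := succ(q(N, succ(e))), T := q(N, succ(e)), B := succ(e).
Decompose q/2: q(e, e) = q(N, e),  succ(succ(q(N, succ(e)))) = X2.
Decompose q/2: e = N,  e = e.
Bind N := e; substituting into the one remaining equation that mentions N gives: succ(succ(q(e, succ(e)))) = X2. Substituting into the earlier bindings gives U := succ(q(e, succ(e))), T := q(e, succ(e)).
Delete trivial equation e = e.
Bind X2 := succ(succ(q(e, succ(e)))). Substituting into the earlier binding gives M := succ(succ(succ(q(e, succ(e))))).
MGU = { L := succ(5), X1 := 5, M := succ(succ(succ(q(e, succ(e))))), U := succ(q(e, succ(e))), Y2 := e, T := q(e, succ(e)), B := succ(e), Y1 := succ(e), N := e, X2 := succ(succ(q(e, succ(e)))) }, so X2 := succ(succ(q(e, succ(e)))).

succ(succ(q(e, succ(e))))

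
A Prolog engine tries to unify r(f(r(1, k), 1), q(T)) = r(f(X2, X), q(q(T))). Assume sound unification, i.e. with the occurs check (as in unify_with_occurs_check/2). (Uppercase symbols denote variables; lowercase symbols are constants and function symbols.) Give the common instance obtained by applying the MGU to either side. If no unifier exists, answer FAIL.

FAIL

Decompose r/2: f(r(1, k), 1) = f(X2, X),  q(T) = q(q(T)).
Decompose f/2: r(1, k) = X2,  1 = X.
Bind X2 := r(1, k); no other remaining equation mentions X2.
Bind X := 1; no other remaining equation mentions X.
Decompose q/1: T = q(T).
Occurs check fails: T occurs in q(T); the equation T = q(T) has no finite solution.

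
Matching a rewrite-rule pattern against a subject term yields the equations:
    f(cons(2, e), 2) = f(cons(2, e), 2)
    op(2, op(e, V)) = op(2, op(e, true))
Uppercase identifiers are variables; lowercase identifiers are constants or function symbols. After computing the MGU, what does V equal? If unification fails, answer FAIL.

true

Delete trivial equation f(cons(2, e), 2) = f(cons(2, e), 2).
Decompose op/2: 2 = 2,  op(e, V) = op(e, true).
Delete trivial equation 2 = 2.
Decompose op/2: e = e,  V = true.
Delete trivial equation e = e.
Bind V := true.
MGU = { V := true }, so V := true.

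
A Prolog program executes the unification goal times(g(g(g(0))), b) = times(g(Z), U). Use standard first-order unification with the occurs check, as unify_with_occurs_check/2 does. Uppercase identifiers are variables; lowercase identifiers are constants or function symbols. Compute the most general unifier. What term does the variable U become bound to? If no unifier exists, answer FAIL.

Decompose times/2: g(g(g(0))) = g(Z),  b = U.
Decompose g/1: g(g(0)) = Z.
Bind Z := g(g(0)); no other remaining equation mentions Z.
Bind U := b.
MGU = { Z -> g(g(0)), U -> b }, so U -> b.

b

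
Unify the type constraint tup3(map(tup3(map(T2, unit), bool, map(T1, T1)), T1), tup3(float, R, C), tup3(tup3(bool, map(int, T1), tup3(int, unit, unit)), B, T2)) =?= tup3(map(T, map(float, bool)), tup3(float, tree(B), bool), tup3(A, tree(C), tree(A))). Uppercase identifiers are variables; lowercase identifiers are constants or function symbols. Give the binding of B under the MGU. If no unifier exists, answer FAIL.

tree(bool)

Decompose tup3/3: map(tup3(map(T2, unit), bool, map(T1, T1)), T1) =?= map(T, map(float, bool)),  tup3(float, R, C) =?= tup3(float, tree(B), bool),  tup3(tup3(bool, map(int, T1), tup3(int, unit, unit)), B, T2) =?= tup3(A, tree(C), tree(A)).
Decompose map/2: tup3(map(T2, unit), bool, map(T1, T1)) =?= T,  T1 =?= map(float, bool).
Bind T := tup3(map(T2, unit), bool, map(T1, T1)); no other remaining equation mentions T.
Bind T1 := map(float, bool); substituting into the one remaining equation that mentions T1 gives: tup3(tup3(bool, map(int, map(float, bool)), tup3(int, unit, unit)), B, T2) =?= tup3(A, tree(C), tree(A)). Substituting into the earlier binding gives T := tup3(map(T2, unit), bool, map(map(float, bool), map(float, bool))).
Decompose tup3/3: float =?= float,  R =?= tree(B),  C =?= bool.
Delete trivial equation float =?= float.
Bind R := tree(B); no other remaining equation mentions R.
Bind C := bool; substituting into the remaining equation gives: tup3(tup3(bool, map(int, map(float, bool)), tup3(int, unit, unit)), B, T2) =?= tup3(A, tree(bool), tree(A)).
Decompose tup3/3: tup3(bool, map(int, map(float, bool)), tup3(int, unit, unit)) =?= A,  B =?= tree(bool),  T2 =?= tree(A).
Bind A := tup3(bool, map(int, map(float, bool)), tup3(int, unit, unit)); substituting into the one remaining equation that mentions A gives: T2 =?= tree(tup3(bool, map(int, map(float, bool)), tup3(int, unit, unit))).
Bind B := tree(bool); no other remaining equation mentions B. Substituting into the earlier binding gives R := tree(tree(bool)).
Bind T2 := tree(tup3(bool, map(int, map(float, bool)), tup3(int, unit, unit))). Substituting into the earlier binding gives T := tup3(map(tree(tup3(bool, map(int, map(float, bool)), tup3(int, unit, unit))), unit), bool, map(map(float, bool), map(float, bool))).
MGU = { T -> tup3(map(tree(tup3(bool, map(int, map(float, bool)), tup3(int, unit, unit))), unit), bool, map(map(float, bool), map(float, bool))), T1 -> map(float, bool), R -> tree(tree(bool)), C -> bool, A -> tup3(bool, map(int, map(float, bool)), tup3(int, unit, unit)), B -> tree(bool), T2 -> tree(tup3(bool, map(int, map(float, bool)), tup3(int, unit, unit))) }, so B -> tree(bool).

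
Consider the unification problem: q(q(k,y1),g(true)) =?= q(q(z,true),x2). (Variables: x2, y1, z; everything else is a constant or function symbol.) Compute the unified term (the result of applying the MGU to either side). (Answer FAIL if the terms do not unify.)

Decompose q/2: q(k,y1) =?= q(z,true),  g(true) =?= x2.
Decompose q/2: k =?= z,  y1 =?= true.
Bind z := k; no other remaining equation mentions z.
Bind y1 := true; no other remaining equation mentions y1.
Bind x2 := g(true).
Applying the MGU to either side gives q(q(k,true),g(true)).

q(q(k,true),g(true))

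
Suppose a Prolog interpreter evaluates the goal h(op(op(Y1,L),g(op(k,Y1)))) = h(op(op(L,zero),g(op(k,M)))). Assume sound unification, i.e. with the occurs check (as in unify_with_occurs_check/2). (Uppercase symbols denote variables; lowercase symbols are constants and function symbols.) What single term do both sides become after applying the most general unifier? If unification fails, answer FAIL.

h(op(op(zero,zero),g(op(k,zero))))

Decompose h/1: op(op(Y1,L),g(op(k,Y1))) = op(op(L,zero),g(op(k,M))).
Decompose op/2: op(Y1,L) = op(L,zero),  g(op(k,Y1)) = g(op(k,M)).
Decompose op/2: Y1 = L,  L = zero.
Bind Y1 := L; substituting into the one remaining equation that mentions Y1 gives: g(op(k,L)) = g(op(k,M)).
Bind L := zero; substituting into the remaining equation gives: g(op(k,zero)) = g(op(k,M)). Substituting into the earlier binding gives Y1 := zero.
Decompose g/1: op(k,zero) = op(k,M).
Decompose op/2: k = k,  zero = M.
Delete trivial equation k = k.
Bind M := zero.
Applying the MGU to either side gives h(op(op(zero,zero),g(op(k,zero)))).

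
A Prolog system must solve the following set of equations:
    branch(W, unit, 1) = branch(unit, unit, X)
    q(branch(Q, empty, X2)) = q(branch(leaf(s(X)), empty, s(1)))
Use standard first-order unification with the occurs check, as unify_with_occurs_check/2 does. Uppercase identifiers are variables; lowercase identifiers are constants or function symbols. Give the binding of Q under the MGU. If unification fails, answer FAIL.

leaf(s(1))

Decompose branch/3: W = unit,  unit = unit,  1 = X.
Bind W := unit; no other remaining equation mentions W.
Delete trivial equation unit = unit.
Bind X := 1; substituting into the remaining equation gives: q(branch(Q, empty, X2)) = q(branch(leaf(s(1)), empty, s(1))).
Decompose q/1: branch(Q, empty, X2) = branch(leaf(s(1)), empty, s(1)).
Decompose branch/3: Q = leaf(s(1)),  empty = empty,  X2 = s(1).
Bind Q := leaf(s(1)); no other remaining equation mentions Q.
Delete trivial equation empty = empty.
Bind X2 := s(1).
MGU = { W = unit, X = 1, Q = leaf(s(1)), X2 = s(1) }, so Q = leaf(s(1)).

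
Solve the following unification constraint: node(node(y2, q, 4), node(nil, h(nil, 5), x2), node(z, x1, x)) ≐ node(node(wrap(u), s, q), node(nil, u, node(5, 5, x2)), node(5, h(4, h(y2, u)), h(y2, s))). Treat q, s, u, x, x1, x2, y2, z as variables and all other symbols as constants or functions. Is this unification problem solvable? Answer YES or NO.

Decompose node/3: node(y2, q, 4) ≐ node(wrap(u), s, q),  node(nil, h(nil, 5), x2) ≐ node(nil, u, node(5, 5, x2)),  node(z, x1, x) ≐ node(5, h(4, h(y2, u)), h(y2, s)).
Decompose node/3: y2 ≐ wrap(u),  q ≐ s,  4 ≐ q.
Bind y2 := wrap(u); substituting into the one remaining equation that mentions y2 gives: node(z, x1, x) ≐ node(5, h(4, h(wrap(u), u)), h(wrap(u), s)).
Bind q := s; substituting into the one remaining equation that mentions q gives: 4 ≐ s.
Bind s := 4; substituting into the one remaining equation that mentions s gives: node(z, x1, x) ≐ node(5, h(4, h(wrap(u), u)), h(wrap(u), 4)). Substituting into the earlier binding gives q := 4.
Decompose node/3: nil ≐ nil,  h(nil, 5) ≐ u,  x2 ≐ node(5, 5, x2).
Delete trivial equation nil ≐ nil.
Bind u := h(nil, 5); substituting into the one remaining equation that mentions u gives: node(z, x1, x) ≐ node(5, h(4, h(wrap(h(nil, 5)), h(nil, 5))), h(wrap(h(nil, 5)), 4)). Substituting into the earlier binding gives y2 := wrap(h(nil, 5)).
Occurs check fails: x2 occurs in node(5, 5, x2); the equation x2 ≐ node(5, 5, x2) has no finite solution.

NO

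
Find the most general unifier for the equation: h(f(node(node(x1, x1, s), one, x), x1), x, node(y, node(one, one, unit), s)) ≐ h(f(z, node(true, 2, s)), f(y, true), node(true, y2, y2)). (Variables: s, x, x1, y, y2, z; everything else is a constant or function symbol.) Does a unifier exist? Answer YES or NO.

YES

Decompose h/3: f(node(node(x1, x1, s), one, x), x1) ≐ f(z, node(true, 2, s)),  x ≐ f(y, true),  node(y, node(one, one, unit), s) ≐ node(true, y2, y2).
Decompose f/2: node(node(x1, x1, s), one, x) ≐ z,  x1 ≐ node(true, 2, s).
Bind z := node(node(x1, x1, s), one, x); no other remaining equation mentions z.
Bind x1 := node(true, 2, s); no other remaining equation mentions x1. Substituting into the earlier binding gives z := node(node(node(true, 2, s), node(true, 2, s), s), one, x).
Bind x := f(y, true); no other remaining equation mentions x. Substituting into the earlier binding gives z := node(node(node(true, 2, s), node(true, 2, s), s), one, f(y, true)).
Decompose node/3: y ≐ true,  node(one, one, unit) ≐ y2,  s ≐ y2.
Bind y := true; no other remaining equation mentions y. Substituting into the earlier bindings gives z := node(node(node(true, 2, s), node(true, 2, s), s), one, f(true, true)), x := f(true, true).
Bind y2 := node(one, one, unit); substituting into the remaining equation gives: s ≐ node(one, one, unit).
Bind s := node(one, one, unit). Substituting into the earlier bindings gives z := node(node(node(true, 2, node(one, one, unit)), node(true, 2, node(one, one, unit)), node(one, one, unit)), one, f(true, true)), x1 := node(true, 2, node(one, one, unit)).
No equations remain and no clash or occurs-check failure arose, so a unifier exists.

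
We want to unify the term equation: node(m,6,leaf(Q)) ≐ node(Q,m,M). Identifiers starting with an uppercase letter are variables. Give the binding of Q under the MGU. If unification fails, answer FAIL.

FAIL

Decompose node/3: m ≐ Q,  6 ≐ m,  leaf(Q) ≐ M.
Bind Q := m; substituting into the one remaining equation that mentions Q gives: leaf(m) ≐ M.
Clash: constants 6 and m differ; no unifier exists.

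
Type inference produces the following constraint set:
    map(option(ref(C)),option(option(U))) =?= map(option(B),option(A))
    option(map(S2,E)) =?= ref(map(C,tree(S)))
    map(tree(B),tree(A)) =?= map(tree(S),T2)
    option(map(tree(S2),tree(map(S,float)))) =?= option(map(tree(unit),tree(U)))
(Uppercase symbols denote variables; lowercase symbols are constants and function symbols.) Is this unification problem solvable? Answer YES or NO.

NO

Decompose map/2: option(ref(C)) =?= option(B),  option(option(U)) =?= option(A).
Decompose option/1: ref(C) =?= B.
Bind B := ref(C); substituting into the one remaining equation that mentions B gives: map(tree(ref(C)),tree(A)) =?= map(tree(S),T2).
Decompose option/1: option(U) =?= A.
Bind A := option(U); substituting into the one remaining equation that mentions A gives: map(tree(ref(C)),tree(option(U))) =?= map(tree(S),T2).
Clash: head symbols differ (option/1 vs ref/1); no unifier exists.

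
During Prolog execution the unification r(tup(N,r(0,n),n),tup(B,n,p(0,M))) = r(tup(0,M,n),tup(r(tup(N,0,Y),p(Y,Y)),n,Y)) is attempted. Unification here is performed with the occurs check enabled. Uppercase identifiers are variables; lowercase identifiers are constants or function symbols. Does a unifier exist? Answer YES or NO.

YES

Decompose r/2: tup(N,r(0,n),n) = tup(0,M,n),  tup(B,n,p(0,M)) = tup(r(tup(N,0,Y),p(Y,Y)),n,Y).
Decompose tup/3: N = 0,  r(0,n) = M,  n = n.
Bind N := 0; substituting into the one remaining equation that mentions N gives: tup(B,n,p(0,M)) = tup(r(tup(0,0,Y),p(Y,Y)),n,Y).
Bind M := r(0,n); substituting into the one remaining equation that mentions M gives: tup(B,n,p(0,r(0,n))) = tup(r(tup(0,0,Y),p(Y,Y)),n,Y).
Delete trivial equation n = n.
Decompose tup/3: B = r(tup(0,0,Y),p(Y,Y)),  n = n,  p(0,r(0,n)) = Y.
Bind B := r(tup(0,0,Y),p(Y,Y)); no other remaining equation mentions B.
Delete trivial equation n = n.
Bind Y := p(0,r(0,n)). Substituting into the earlier binding gives B := r(tup(0,0,p(0,r(0,n))),p(p(0,r(0,n)),p(0,r(0,n)))).
No equations remain and no clash or occurs-check failure arose, so a unifier exists.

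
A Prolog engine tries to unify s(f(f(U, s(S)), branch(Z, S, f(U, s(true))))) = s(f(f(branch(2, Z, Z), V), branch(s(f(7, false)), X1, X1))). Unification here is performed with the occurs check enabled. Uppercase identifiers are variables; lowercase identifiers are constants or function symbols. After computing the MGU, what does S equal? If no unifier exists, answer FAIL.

Decompose s/1: f(f(U, s(S)), branch(Z, S, f(U, s(true)))) = f(f(branch(2, Z, Z), V), branch(s(f(7, false)), X1, X1)).
Decompose f/2: f(U, s(S)) = f(branch(2, Z, Z), V),  branch(Z, S, f(U, s(true))) = branch(s(f(7, false)), X1, X1).
Decompose f/2: U = branch(2, Z, Z),  s(S) = V.
Bind U := branch(2, Z, Z); substituting into the one remaining equation that mentions U gives: branch(Z, S, f(branch(2, Z, Z), s(true))) = branch(s(f(7, false)), X1, X1).
Bind V := s(S); no other remaining equation mentions V.
Decompose branch/3: Z = s(f(7, false)),  S = X1,  f(branch(2, Z, Z), s(true)) = X1.
Bind Z := s(f(7, false)); substituting into the one remaining equation that mentions Z gives: f(branch(2, s(f(7, false)), s(f(7, false))), s(true)) = X1. Substituting into the earlier binding gives U := branch(2, s(f(7, false)), s(f(7, false))).
Bind S := X1; no other remaining equation mentions S. Substituting into the earlier binding gives V := s(X1).
Bind X1 := f(branch(2, s(f(7, false)), s(f(7, false))), s(true)). Substituting into the earlier bindings gives V := s(f(branch(2, s(f(7, false)), s(f(7, false))), s(true))), S := f(branch(2, s(f(7, false)), s(f(7, false))), s(true)).
MGU = { U = branch(2, s(f(7, false)), s(f(7, false))), V = s(f(branch(2, s(f(7, false)), s(f(7, false))), s(true))), Z = s(f(7, false)), S = f(branch(2, s(f(7, false)), s(f(7, false))), s(true)), X1 = f(branch(2, s(f(7, false)), s(f(7, false))), s(true)) }, so S = f(branch(2, s(f(7, false)), s(f(7, false))), s(true)).

f(branch(2, s(f(7, false)), s(f(7, false))), s(true))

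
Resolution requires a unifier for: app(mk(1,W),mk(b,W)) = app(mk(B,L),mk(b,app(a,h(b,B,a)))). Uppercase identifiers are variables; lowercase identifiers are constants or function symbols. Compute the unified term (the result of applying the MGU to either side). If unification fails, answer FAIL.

app(mk(1,app(a,h(b,1,a))),mk(b,app(a,h(b,1,a))))

Decompose app/2: mk(1,W) = mk(B,L),  mk(b,W) = mk(b,app(a,h(b,B,a))).
Decompose mk/2: 1 = B,  W = L.
Bind B := 1; substituting into the one remaining equation that mentions B gives: mk(b,W) = mk(b,app(a,h(b,1,a))).
Bind W := L; substituting into the remaining equation gives: mk(b,L) = mk(b,app(a,h(b,1,a))).
Decompose mk/2: b = b,  L = app(a,h(b,1,a)).
Delete trivial equation b = b.
Bind L := app(a,h(b,1,a)). Substituting into the earlier binding gives W := app(a,h(b,1,a)).
Applying the MGU to either side gives app(mk(1,app(a,h(b,1,a))),mk(b,app(a,h(b,1,a)))).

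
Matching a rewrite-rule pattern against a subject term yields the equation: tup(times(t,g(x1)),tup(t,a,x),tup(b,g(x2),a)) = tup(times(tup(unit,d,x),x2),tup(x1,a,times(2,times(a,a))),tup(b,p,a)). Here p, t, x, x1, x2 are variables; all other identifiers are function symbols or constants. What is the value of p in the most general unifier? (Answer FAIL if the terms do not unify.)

Decompose tup/3: times(t,g(x1)) = times(tup(unit,d,x),x2),  tup(t,a,x) = tup(x1,a,times(2,times(a,a))),  tup(b,g(x2),a) = tup(b,p,a).
Decompose times/2: t = tup(unit,d,x),  g(x1) = x2.
Bind t := tup(unit,d,x); substituting into the one remaining equation that mentions t gives: tup(tup(unit,d,x),a,x) = tup(x1,a,times(2,times(a,a))).
Bind x2 := g(x1); substituting into the one remaining equation that mentions x2 gives: tup(b,g(g(x1)),a) = tup(b,p,a).
Decompose tup/3: tup(unit,d,x) = x1,  a = a,  x = times(2,times(a,a)).
Bind x1 := tup(unit,d,x); substituting into the one remaining equation that mentions x1 gives: tup(b,g(g(tup(unit,d,x))),a) = tup(b,p,a). Substituting into the earlier binding gives x2 := g(tup(unit,d,x)).
Delete trivial equation a = a.
Bind x := times(2,times(a,a)); substituting into the remaining equation gives: tup(b,g(g(tup(unit,d,times(2,times(a,a))))),a) = tup(b,p,a). Substituting into the earlier bindings gives t := tup(unit,d,times(2,times(a,a))), x2 := g(tup(unit,d,times(2,times(a,a)))), x1 := tup(unit,d,times(2,times(a,a))).
Decompose tup/3: b = b,  g(g(tup(unit,d,times(2,times(a,a))))) = p,  a = a.
Delete trivial equation b = b.
Bind p := g(g(tup(unit,d,times(2,times(a,a))))); no other remaining equation mentions p.
Delete trivial equation a = a.
MGU = { t ↦ tup(unit,d,times(2,times(a,a))), x2 ↦ g(tup(unit,d,times(2,times(a,a)))), x1 ↦ tup(unit,d,times(2,times(a,a))), x ↦ times(2,times(a,a)), p ↦ g(g(tup(unit,d,times(2,times(a,a))))) }, so p ↦ g(g(tup(unit,d,times(2,times(a,a))))).

g(g(tup(unit,d,times(2,times(a,a)))))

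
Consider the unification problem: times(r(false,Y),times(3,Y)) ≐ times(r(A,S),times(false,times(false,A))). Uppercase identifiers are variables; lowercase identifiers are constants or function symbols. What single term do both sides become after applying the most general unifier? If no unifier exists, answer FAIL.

Decompose times/2: r(false,Y) ≐ r(A,S),  times(3,Y) ≐ times(false,times(false,A)).
Decompose r/2: false ≐ A,  Y ≐ S.
Bind A := false; substituting into the one remaining equation that mentions A gives: times(3,Y) ≐ times(false,times(false,false)).
Bind Y := S; substituting into the remaining equation gives: times(3,S) ≐ times(false,times(false,false)).
Decompose times/2: 3 ≐ false,  S ≐ times(false,false).
Clash: constants 3 and false differ; no unifier exists.

FAIL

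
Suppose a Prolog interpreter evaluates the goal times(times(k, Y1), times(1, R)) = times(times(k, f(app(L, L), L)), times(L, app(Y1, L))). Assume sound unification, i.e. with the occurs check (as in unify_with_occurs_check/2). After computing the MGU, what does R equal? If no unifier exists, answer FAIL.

Decompose times/2: times(k, Y1) = times(k, f(app(L, L), L)),  times(1, R) = times(L, app(Y1, L)).
Decompose times/2: k = k,  Y1 = f(app(L, L), L).
Delete trivial equation k = k.
Bind Y1 := f(app(L, L), L); substituting into the remaining equation gives: times(1, R) = times(L, app(f(app(L, L), L), L)).
Decompose times/2: 1 = L,  R = app(f(app(L, L), L), L).
Bind L := 1; substituting into the remaining equation gives: R = app(f(app(1, 1), 1), 1). Substituting into the earlier binding gives Y1 := f(app(1, 1), 1).
Bind R := app(f(app(1, 1), 1), 1).
MGU = { Y1 ↦ f(app(1, 1), 1), L ↦ 1, R ↦ app(f(app(1, 1), 1), 1) }, so R ↦ app(f(app(1, 1), 1), 1).

app(f(app(1, 1), 1), 1)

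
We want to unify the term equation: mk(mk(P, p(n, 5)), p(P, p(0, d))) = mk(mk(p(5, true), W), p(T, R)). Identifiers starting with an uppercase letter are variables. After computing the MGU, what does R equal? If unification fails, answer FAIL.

p(0, d)

Decompose mk/2: mk(P, p(n, 5)) = mk(p(5, true), W),  p(P, p(0, d)) = p(T, R).
Decompose mk/2: P = p(5, true),  p(n, 5) = W.
Bind P := p(5, true); substituting into the one remaining equation that mentions P gives: p(p(5, true), p(0, d)) = p(T, R).
Bind W := p(n, 5); no other remaining equation mentions W.
Decompose p/2: p(5, true) = T,  p(0, d) = R.
Bind T := p(5, true); no other remaining equation mentions T.
Bind R := p(0, d).
MGU = { P := p(5, true), W := p(n, 5), T := p(5, true), R := p(0, d) }, so R := p(0, d).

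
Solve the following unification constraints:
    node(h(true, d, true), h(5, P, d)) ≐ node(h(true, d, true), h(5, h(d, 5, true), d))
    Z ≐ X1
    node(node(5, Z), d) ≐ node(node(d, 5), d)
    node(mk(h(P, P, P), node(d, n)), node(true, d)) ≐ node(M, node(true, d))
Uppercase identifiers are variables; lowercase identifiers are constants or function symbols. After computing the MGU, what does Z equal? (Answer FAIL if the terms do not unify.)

Decompose node/2: h(true, d, true) ≐ h(true, d, true),  h(5, P, d) ≐ h(5, h(d, 5, true), d).
Delete trivial equation h(true, d, true) ≐ h(true, d, true).
Decompose h/3: 5 ≐ 5,  P ≐ h(d, 5, true),  d ≐ d.
Delete trivial equation 5 ≐ 5.
Bind P := h(d, 5, true); substituting into the one remaining equation that mentions P gives: node(mk(h(h(d, 5, true), h(d, 5, true), h(d, 5, true)), node(d, n)), node(true, d)) ≐ node(M, node(true, d)).
Delete trivial equation d ≐ d.
Bind Z := X1; substituting into the one remaining equation that mentions Z gives: node(node(5, X1), d) ≐ node(node(d, 5), d).
Decompose node/2: node(5, X1) ≐ node(d, 5),  d ≐ d.
Decompose node/2: 5 ≐ d,  X1 ≐ 5.
Clash: constants 5 and d differ; no unifier exists.

FAIL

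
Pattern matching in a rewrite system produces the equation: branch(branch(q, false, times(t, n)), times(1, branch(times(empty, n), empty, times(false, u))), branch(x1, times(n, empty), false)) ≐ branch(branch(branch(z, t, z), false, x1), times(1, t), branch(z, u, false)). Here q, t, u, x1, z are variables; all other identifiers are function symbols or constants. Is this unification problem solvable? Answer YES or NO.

YES

Decompose branch/3: branch(q, false, times(t, n)) ≐ branch(branch(z, t, z), false, x1),  times(1, branch(times(empty, n), empty, times(false, u))) ≐ times(1, t),  branch(x1, times(n, empty), false) ≐ branch(z, u, false).
Decompose branch/3: q ≐ branch(z, t, z),  false ≐ false,  times(t, n) ≐ x1.
Bind q := branch(z, t, z); no other remaining equation mentions q.
Delete trivial equation false ≐ false.
Bind x1 := times(t, n); substituting into the one remaining equation that mentions x1 gives: branch(times(t, n), times(n, empty), false) ≐ branch(z, u, false).
Decompose times/2: 1 ≐ 1,  branch(times(empty, n), empty, times(false, u)) ≐ t.
Delete trivial equation 1 ≐ 1.
Bind t := branch(times(empty, n), empty, times(false, u)); substituting into the remaining equation gives: branch(times(branch(times(empty, n), empty, times(false, u)), n), times(n, empty), false) ≐ branch(z, u, false). Substituting into the earlier bindings gives q := branch(z, branch(times(empty, n), empty, times(false, u)), z), x1 := times(branch(times(empty, n), empty, times(false, u)), n).
Decompose branch/3: times(branch(times(empty, n), empty, times(false, u)), n) ≐ z,  times(n, empty) ≐ u,  false ≐ false.
Bind z := times(branch(times(empty, n), empty, times(false, u)), n); no other remaining equation mentions z. Substituting into the earlier binding gives q := branch(times(branch(times(empty, n), empty, times(false, u)), n), branch(times(empty, n), empty, times(false, u)), times(branch(times(empty, n), empty, times(false, u)), n)).
Bind u := times(n, empty); no other remaining equation mentions u. Substituting into the earlier bindings gives q := branch(times(branch(times(empty, n), empty, times(false, times(n, empty))), n), branch(times(empty, n), empty, times(false, times(n, empty))), times(branch(times(empty, n), empty, times(false, times(n, empty))), n)), x1 := times(branch(times(empty, n), empty, times(false, times(n, empty))), n), t := branch(times(empty, n), empty, times(false, times(n, empty))), z := times(branch(times(empty, n), empty, times(false, times(n, empty))), n).
Delete trivial equation false ≐ false.
No equations remain and no clash or occurs-check failure arose, so a unifier exists.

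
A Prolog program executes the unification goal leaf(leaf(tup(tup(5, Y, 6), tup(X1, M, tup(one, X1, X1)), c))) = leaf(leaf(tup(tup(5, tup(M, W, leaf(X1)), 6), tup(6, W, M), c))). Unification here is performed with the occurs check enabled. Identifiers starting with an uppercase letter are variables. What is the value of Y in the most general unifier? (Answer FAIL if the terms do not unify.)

Decompose leaf/1: leaf(tup(tup(5, Y, 6), tup(X1, M, tup(one, X1, X1)), c)) = leaf(tup(tup(5, tup(M, W, leaf(X1)), 6), tup(6, W, M), c)).
Decompose leaf/1: tup(tup(5, Y, 6), tup(X1, M, tup(one, X1, X1)), c) = tup(tup(5, tup(M, W, leaf(X1)), 6), tup(6, W, M), c).
Decompose tup/3: tup(5, Y, 6) = tup(5, tup(M, W, leaf(X1)), 6),  tup(X1, M, tup(one, X1, X1)) = tup(6, W, M),  c = c.
Decompose tup/3: 5 = 5,  Y = tup(M, W, leaf(X1)),  6 = 6.
Delete trivial equation 5 = 5.
Bind Y := tup(M, W, leaf(X1)); no other remaining equation mentions Y.
Delete trivial equation 6 = 6.
Decompose tup/3: X1 = 6,  M = W,  tup(one, X1, X1) = M.
Bind X1 := 6; substituting into the one remaining equation that mentions X1 gives: tup(one, 6, 6) = M. Substituting into the earlier binding gives Y := tup(M, W, leaf(6)).
Bind M := W; substituting into the one remaining equation that mentions M gives: tup(one, 6, 6) = W. Substituting into the earlier binding gives Y := tup(W, W, leaf(6)).
Bind W := tup(one, 6, 6); no other remaining equation mentions W. Substituting into the earlier bindings gives Y := tup(tup(one, 6, 6), tup(one, 6, 6), leaf(6)), M := tup(one, 6, 6).
Delete trivial equation c = c.
MGU = { Y = tup(tup(one, 6, 6), tup(one, 6, 6), leaf(6)), X1 = 6, M = tup(one, 6, 6), W = tup(one, 6, 6) }, so Y = tup(tup(one, 6, 6), tup(one, 6, 6), leaf(6)).

tup(tup(one, 6, 6), tup(one, 6, 6), leaf(6))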